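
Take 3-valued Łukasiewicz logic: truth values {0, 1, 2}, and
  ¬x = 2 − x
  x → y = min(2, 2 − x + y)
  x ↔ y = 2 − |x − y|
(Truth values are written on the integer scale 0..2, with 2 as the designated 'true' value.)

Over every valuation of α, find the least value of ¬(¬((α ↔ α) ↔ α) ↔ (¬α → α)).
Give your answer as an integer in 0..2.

1

Take α = 1:
α ↔ α = 1 ↔ 1 = 2
(α ↔ α) ↔ α = 2 ↔ 1 = 1
¬((α ↔ α) ↔ α) = ¬1 = 1
¬α = ¬1 = 1
¬α → α = 1 → 1 = 2
¬((α ↔ α) ↔ α) ↔ (¬α → α) = 1 ↔ 2 = 1
¬(¬((α ↔ α) ↔ α) ↔ (¬α → α)) = ¬1 = 1
No assignment yields a value below 1, so this is the minimum.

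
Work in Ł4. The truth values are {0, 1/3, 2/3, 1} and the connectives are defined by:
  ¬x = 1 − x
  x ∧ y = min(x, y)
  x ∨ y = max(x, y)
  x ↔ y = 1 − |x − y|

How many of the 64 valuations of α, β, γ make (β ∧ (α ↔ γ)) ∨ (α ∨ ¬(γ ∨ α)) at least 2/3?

50

value 1: 22 assignments (counts)
value 2/3: 28 assignments (counts)
value 1/3: 10 assignments
value 0: 4 assignments
So 50 of the 64 assignments meet the threshold.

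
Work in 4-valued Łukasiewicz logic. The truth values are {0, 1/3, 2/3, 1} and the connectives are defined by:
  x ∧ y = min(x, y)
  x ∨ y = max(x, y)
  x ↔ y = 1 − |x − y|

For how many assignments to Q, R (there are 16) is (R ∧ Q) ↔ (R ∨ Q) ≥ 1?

Q = 0, R = 0 ↦ 1  ≥
Q = 0, R = 1/3 ↦ 2/3  <
Q = 0, R = 2/3 ↦ 1/3  <
Q = 0, R = 1 ↦ 0  <
Q = 1/3, R = 0 ↦ 2/3  <
Q = 1/3, R = 1/3 ↦ 1  ≥
Q = 1/3, R = 2/3 ↦ 2/3  <
Q = 1/3, R = 1 ↦ 1/3  <
Q = 2/3, R = 0 ↦ 1/3  <
Q = 2/3, R = 1/3 ↦ 2/3  <
Q = 2/3, R = 2/3 ↦ 1  ≥
Q = 2/3, R = 1 ↦ 2/3  <
Q = 1, R = 0 ↦ 0  <
Q = 1, R = 1/3 ↦ 1/3  <
Q = 1, R = 2/3 ↦ 2/3  <
Q = 1, R = 1 ↦ 1  ≥
So 4 of the 16 assignments meet the threshold.

4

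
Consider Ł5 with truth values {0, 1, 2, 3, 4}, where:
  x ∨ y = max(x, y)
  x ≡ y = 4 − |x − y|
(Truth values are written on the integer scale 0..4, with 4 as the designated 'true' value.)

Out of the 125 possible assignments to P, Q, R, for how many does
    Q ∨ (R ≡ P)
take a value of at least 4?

45

value 4: 45 assignments (counts)
value 3: 44 assignments
value 2: 24 assignments
value 1: 10 assignments
value 0: 2 assignments
So 45 of the 125 assignments meet the threshold.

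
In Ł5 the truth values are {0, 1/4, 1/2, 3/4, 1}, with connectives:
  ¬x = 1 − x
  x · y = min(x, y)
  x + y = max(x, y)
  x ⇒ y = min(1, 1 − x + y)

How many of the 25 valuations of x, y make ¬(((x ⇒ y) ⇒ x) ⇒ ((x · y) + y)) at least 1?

value 1: 3 assignments (counts)
value 3/4: 2 assignments
value 1/2: 4 assignments
value 1/4: 1 assignment
value 0: 15 assignments
So 3 of the 25 assignments meet the threshold.

3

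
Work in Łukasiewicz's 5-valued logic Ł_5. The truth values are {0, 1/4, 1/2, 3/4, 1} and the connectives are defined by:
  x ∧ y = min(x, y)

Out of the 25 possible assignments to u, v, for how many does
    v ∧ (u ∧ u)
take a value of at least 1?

value 1: 1 assignment (counts)
value 3/4: 3 assignments
value 1/2: 5 assignments
value 1/4: 7 assignments
value 0: 9 assignments
So 1 of the 25 assignments meets the threshold.

1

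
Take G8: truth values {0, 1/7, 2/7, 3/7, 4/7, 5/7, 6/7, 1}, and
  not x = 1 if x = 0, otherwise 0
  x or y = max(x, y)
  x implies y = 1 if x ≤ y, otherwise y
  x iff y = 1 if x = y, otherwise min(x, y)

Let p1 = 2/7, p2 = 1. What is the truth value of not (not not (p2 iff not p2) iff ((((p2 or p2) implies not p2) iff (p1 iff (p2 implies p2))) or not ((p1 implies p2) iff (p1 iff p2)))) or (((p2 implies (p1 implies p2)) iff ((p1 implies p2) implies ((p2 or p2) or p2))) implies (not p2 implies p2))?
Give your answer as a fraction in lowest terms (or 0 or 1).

not p2 = not 1 = 0
p2 iff not p2 = 1 iff 0 = 0
not (p2 iff not p2) = not 0 = 1
not not (p2 iff not p2) = not 1 = 0
p2 or p2 = 1 or 1 = 1
not p2 = not 1 = 0
(p2 or p2) implies not p2 = 1 implies 0 = 0
p2 implies p2 = 1 implies 1 = 1
p1 iff (p2 implies p2) = 2/7 iff 1 = 2/7
((p2 or p2) implies not p2) iff (p1 iff (p2 implies p2)) = 0 iff 2/7 = 0
p1 implies p2 = 2/7 implies 1 = 1
p1 iff p2 = 2/7 iff 1 = 2/7
(p1 implies p2) iff (p1 iff p2) = 1 iff 2/7 = 2/7
not ((p1 implies p2) iff (p1 iff p2)) = not 2/7 = 0
(((p2 or p2) implies not p2) iff (p1 iff (p2 implies p2))) or not ((p1 implies p2) iff (p1 iff p2)) = 0 or 0 = 0
not not (p2 iff not p2) iff ((((p2 or p2) implies not p2) iff (p1 iff (p2 implies p2))) or not ((p1 implies p2) iff (p1 iff p2))) = 0 iff 0 = 1
not (not not (p2 iff not p2) iff ((((p2 or p2) implies not p2) iff (p1 iff (p2 implies p2))) or not ((p1 implies p2) iff (p1 iff p2)))) = not 1 = 0
p1 implies p2 = 2/7 implies 1 = 1
p2 implies (p1 implies p2) = 1 implies 1 = 1
p1 implies p2 = 2/7 implies 1 = 1
p2 or p2 = 1 or 1 = 1
(p2 or p2) or p2 = 1 or 1 = 1
(p1 implies p2) implies ((p2 or p2) or p2) = 1 implies 1 = 1
(p2 implies (p1 implies p2)) iff ((p1 implies p2) implies ((p2 or p2) or p2)) = 1 iff 1 = 1
not p2 = not 1 = 0
not p2 implies p2 = 0 implies 1 = 1
((p2 implies (p1 implies p2)) iff ((p1 implies p2) implies ((p2 or p2) or p2))) implies (not p2 implies p2) = 1 implies 1 = 1
not (not not (p2 iff not p2) iff ((((p2 or p2) implies not p2) iff (p1 iff (p2 implies p2))) or not ((p1 implies p2) iff (p1 iff p2)))) or (((p2 implies (p1 implies p2)) iff ((p1 implies p2) implies ((p2 or p2) or p2))) implies (not p2 implies p2)) = 0 or 1 = 1

1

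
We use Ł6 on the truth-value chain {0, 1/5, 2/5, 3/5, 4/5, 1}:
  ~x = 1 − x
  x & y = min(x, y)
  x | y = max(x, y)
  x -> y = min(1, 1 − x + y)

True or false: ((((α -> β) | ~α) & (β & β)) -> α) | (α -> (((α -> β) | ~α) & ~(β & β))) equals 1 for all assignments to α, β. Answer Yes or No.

No

Counterexample: take α = 1/5, β = 1.
α -> β = 1/5 -> 1 = 1
~α = ~1/5 = 4/5
(α -> β) | ~α = 1 | 4/5 = 1
β & β = 1 & 1 = 1
((α -> β) | ~α) & (β & β) = 1 & 1 = 1
(((α -> β) | ~α) & (β & β)) -> α = 1 -> 1/5 = 1/5
α -> β = 1/5 -> 1 = 1
~α = ~1/5 = 4/5
(α -> β) | ~α = 1 | 4/5 = 1
β & β = 1 & 1 = 1
~(β & β) = ~1 = 0
((α -> β) | ~α) & ~(β & β) = 1 & 0 = 0
α -> (((α -> β) | ~α) & ~(β & β)) = 1/5 -> 0 = 4/5
((((α -> β) | ~α) & (β & β)) -> α) | (α -> (((α -> β) | ~α) & ~(β & β))) = 1/5 | 4/5 = 4/5
This gives 4/5 ≠ 1.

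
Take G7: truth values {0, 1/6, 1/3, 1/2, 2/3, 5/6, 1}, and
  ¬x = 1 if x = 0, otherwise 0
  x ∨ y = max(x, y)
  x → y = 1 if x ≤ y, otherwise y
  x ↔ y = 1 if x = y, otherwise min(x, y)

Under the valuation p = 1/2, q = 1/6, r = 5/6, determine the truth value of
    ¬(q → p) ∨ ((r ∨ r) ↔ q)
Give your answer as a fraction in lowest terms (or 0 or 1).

1/6

q → p = 1/6 → 1/2 = 1
¬(q → p) = ¬1 = 0
r ∨ r = 5/6 ∨ 5/6 = 5/6
(r ∨ r) ↔ q = 5/6 ↔ 1/6 = 1/6
¬(q → p) ∨ ((r ∨ r) ↔ q) = 0 ∨ 1/6 = 1/6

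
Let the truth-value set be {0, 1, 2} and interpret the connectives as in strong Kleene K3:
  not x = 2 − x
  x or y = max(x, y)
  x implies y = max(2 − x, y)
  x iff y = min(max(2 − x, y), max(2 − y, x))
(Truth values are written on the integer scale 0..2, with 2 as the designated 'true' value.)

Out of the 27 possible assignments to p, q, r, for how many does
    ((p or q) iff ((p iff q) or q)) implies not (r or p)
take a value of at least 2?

value 2: 8 assignments (counts)
value 1: 14 assignments
value 0: 5 assignments
So 8 of the 27 assignments meet the threshold.

8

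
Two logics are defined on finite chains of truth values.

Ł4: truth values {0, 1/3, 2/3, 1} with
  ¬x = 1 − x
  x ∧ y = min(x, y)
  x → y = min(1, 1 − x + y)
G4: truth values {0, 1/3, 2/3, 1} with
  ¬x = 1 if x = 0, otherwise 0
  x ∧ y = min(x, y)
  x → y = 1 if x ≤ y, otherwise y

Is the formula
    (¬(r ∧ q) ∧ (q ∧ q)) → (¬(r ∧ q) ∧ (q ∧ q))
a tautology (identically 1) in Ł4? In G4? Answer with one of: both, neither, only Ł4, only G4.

In Ł4: every assignment gives 1 — tautology.
In G4: every assignment gives 1 — tautology.

both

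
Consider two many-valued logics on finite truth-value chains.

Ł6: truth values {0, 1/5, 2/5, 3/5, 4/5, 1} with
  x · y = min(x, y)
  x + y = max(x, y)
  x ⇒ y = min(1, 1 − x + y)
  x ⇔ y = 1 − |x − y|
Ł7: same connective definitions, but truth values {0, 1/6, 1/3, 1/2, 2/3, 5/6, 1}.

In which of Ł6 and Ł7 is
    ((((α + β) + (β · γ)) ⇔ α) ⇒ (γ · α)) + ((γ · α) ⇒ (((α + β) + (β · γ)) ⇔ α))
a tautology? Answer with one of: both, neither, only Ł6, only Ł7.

both

In Ł6: every assignment gives 1 — tautology.
In Ł7: every assignment gives 1 — tautology.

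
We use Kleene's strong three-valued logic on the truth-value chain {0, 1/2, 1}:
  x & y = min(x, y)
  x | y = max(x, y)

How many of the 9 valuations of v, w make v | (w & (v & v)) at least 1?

v = 0, w = 0 ↦ 0  <
v = 0, w = 1/2 ↦ 0  <
v = 0, w = 1 ↦ 0  <
v = 1/2, w = 0 ↦ 1/2  <
v = 1/2, w = 1/2 ↦ 1/2  <
v = 1/2, w = 1 ↦ 1/2  <
v = 1, w = 0 ↦ 1  ≥
v = 1, w = 1/2 ↦ 1  ≥
v = 1, w = 1 ↦ 1  ≥
So 3 of the 9 assignments meet the threshold.

3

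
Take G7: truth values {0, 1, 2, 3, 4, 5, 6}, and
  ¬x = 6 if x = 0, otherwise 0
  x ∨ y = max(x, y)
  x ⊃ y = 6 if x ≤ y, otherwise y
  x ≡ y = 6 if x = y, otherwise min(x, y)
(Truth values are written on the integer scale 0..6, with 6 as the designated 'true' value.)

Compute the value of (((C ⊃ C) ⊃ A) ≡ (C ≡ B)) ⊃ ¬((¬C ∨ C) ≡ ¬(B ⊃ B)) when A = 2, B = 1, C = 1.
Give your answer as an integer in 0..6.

6

C ⊃ C = 1 ⊃ 1 = 6
(C ⊃ C) ⊃ A = 6 ⊃ 2 = 2
C ≡ B = 1 ≡ 1 = 6
((C ⊃ C) ⊃ A) ≡ (C ≡ B) = 2 ≡ 6 = 2
¬C = ¬1 = 0
¬C ∨ C = 0 ∨ 1 = 1
B ⊃ B = 1 ⊃ 1 = 6
¬(B ⊃ B) = ¬6 = 0
(¬C ∨ C) ≡ ¬(B ⊃ B) = 1 ≡ 0 = 0
¬((¬C ∨ C) ≡ ¬(B ⊃ B)) = ¬0 = 6
(((C ⊃ C) ⊃ A) ≡ (C ≡ B)) ⊃ ¬((¬C ∨ C) ≡ ¬(B ⊃ B)) = 2 ⊃ 6 = 6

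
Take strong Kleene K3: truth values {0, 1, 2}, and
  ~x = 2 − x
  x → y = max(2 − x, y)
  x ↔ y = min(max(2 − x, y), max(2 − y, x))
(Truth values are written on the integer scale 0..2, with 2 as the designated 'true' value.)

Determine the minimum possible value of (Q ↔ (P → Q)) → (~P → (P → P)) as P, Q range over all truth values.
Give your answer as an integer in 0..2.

1

Take P = 1, Q = 0:
P → Q = 1 → 0 = 1
Q ↔ (P → Q) = 0 ↔ 1 = 1
~P = ~1 = 1
P → P = 1 → 1 = 1
~P → (P → P) = 1 → 1 = 1
(Q ↔ (P → Q)) → (~P → (P → P)) = 1 → 1 = 1
No assignment yields a value below 1, so this is the minimum.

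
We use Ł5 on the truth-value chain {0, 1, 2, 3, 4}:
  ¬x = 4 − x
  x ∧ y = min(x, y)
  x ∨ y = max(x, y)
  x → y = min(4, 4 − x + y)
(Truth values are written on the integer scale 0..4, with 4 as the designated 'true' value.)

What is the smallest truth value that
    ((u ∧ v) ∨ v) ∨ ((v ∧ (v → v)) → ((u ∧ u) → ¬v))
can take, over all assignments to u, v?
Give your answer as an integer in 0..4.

Take u = 3, v = 3:
u ∧ v = 3 ∧ 3 = 3
(u ∧ v) ∨ v = 3 ∨ 3 = 3
v → v = 3 → 3 = 4
v ∧ (v → v) = 3 ∧ 4 = 3
u ∧ u = 3 ∧ 3 = 3
¬v = ¬3 = 1
(u ∧ u) → ¬v = 3 → 1 = 2
(v ∧ (v → v)) → ((u ∧ u) → ¬v) = 3 → 2 = 3
((u ∧ v) ∨ v) ∨ ((v ∧ (v → v)) → ((u ∧ u) → ¬v)) = 3 ∨ 3 = 3
No assignment yields a value below 3, so this is the minimum.

3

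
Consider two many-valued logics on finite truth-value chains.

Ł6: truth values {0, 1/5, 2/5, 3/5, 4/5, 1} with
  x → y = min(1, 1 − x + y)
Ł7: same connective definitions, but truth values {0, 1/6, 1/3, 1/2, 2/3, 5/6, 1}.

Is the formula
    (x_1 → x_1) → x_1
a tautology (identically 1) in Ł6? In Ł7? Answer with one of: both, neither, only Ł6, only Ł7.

neither

In Ł6: at x_1 = 0 the value is 0 — not a tautology.
In Ł7: at x_1 = 0 the value is 0 — not a tautology.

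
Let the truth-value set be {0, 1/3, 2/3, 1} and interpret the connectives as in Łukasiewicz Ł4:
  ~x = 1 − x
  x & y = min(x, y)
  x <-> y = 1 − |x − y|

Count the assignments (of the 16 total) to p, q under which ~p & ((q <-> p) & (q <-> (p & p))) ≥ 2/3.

p = 0, q = 0 ↦ 1  ≥
p = 0, q = 1/3 ↦ 2/3  ≥
p = 0, q = 2/3 ↦ 1/3  <
p = 0, q = 1 ↦ 0  <
p = 1/3, q = 0 ↦ 2/3  ≥
p = 1/3, q = 1/3 ↦ 2/3  ≥
p = 1/3, q = 2/3 ↦ 2/3  ≥
p = 1/3, q = 1 ↦ 1/3  <
p = 2/3, q = 0 ↦ 1/3  <
p = 2/3, q = 1/3 ↦ 1/3  <
p = 2/3, q = 2/3 ↦ 1/3  <
p = 2/3, q = 1 ↦ 1/3  <
p = 1, q = 0 ↦ 0  <
p = 1, q = 1/3 ↦ 0  <
p = 1, q = 2/3 ↦ 0  <
p = 1, q = 1 ↦ 0  <
So 5 of the 16 assignments meet the threshold.

5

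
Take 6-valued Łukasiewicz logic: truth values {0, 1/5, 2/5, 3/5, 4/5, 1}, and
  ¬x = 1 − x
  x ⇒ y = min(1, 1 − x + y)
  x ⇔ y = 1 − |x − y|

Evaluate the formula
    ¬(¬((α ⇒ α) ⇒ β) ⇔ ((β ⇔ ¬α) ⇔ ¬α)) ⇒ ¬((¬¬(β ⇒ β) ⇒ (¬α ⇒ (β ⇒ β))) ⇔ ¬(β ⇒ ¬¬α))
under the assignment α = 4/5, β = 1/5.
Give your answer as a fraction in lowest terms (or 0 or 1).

α ⇒ α = 4/5 ⇒ 4/5 = 1
(α ⇒ α) ⇒ β = 1 ⇒ 1/5 = 1/5
¬((α ⇒ α) ⇒ β) = ¬1/5 = 4/5
¬α = ¬4/5 = 1/5
β ⇔ ¬α = 1/5 ⇔ 1/5 = 1
¬α = ¬4/5 = 1/5
(β ⇔ ¬α) ⇔ ¬α = 1 ⇔ 1/5 = 1/5
¬((α ⇒ α) ⇒ β) ⇔ ((β ⇔ ¬α) ⇔ ¬α) = 4/5 ⇔ 1/5 = 2/5
¬(¬((α ⇒ α) ⇒ β) ⇔ ((β ⇔ ¬α) ⇔ ¬α)) = ¬2/5 = 3/5
β ⇒ β = 1/5 ⇒ 1/5 = 1
¬(β ⇒ β) = ¬1 = 0
¬¬(β ⇒ β) = ¬0 = 1
¬α = ¬4/5 = 1/5
β ⇒ β = 1/5 ⇒ 1/5 = 1
¬α ⇒ (β ⇒ β) = 1/5 ⇒ 1 = 1
¬¬(β ⇒ β) ⇒ (¬α ⇒ (β ⇒ β)) = 1 ⇒ 1 = 1
¬α = ¬4/5 = 1/5
¬¬α = ¬1/5 = 4/5
β ⇒ ¬¬α = 1/5 ⇒ 4/5 = 1
¬(β ⇒ ¬¬α) = ¬1 = 0
(¬¬(β ⇒ β) ⇒ (¬α ⇒ (β ⇒ β))) ⇔ ¬(β ⇒ ¬¬α) = 1 ⇔ 0 = 0
¬((¬¬(β ⇒ β) ⇒ (¬α ⇒ (β ⇒ β))) ⇔ ¬(β ⇒ ¬¬α)) = ¬0 = 1
¬(¬((α ⇒ α) ⇒ β) ⇔ ((β ⇔ ¬α) ⇔ ¬α)) ⇒ ¬((¬¬(β ⇒ β) ⇒ (¬α ⇒ (β ⇒ β))) ⇔ ¬(β ⇒ ¬¬α)) = 3/5 ⇒ 1 = 1

1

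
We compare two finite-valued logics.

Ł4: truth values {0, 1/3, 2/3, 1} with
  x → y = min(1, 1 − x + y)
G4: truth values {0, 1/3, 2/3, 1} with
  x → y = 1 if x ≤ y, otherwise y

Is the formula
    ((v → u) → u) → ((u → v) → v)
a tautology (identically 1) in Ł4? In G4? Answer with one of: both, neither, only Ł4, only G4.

only Ł4

In Ł4: every assignment gives 1 — tautology.
In G4: at u = 0, v = 1/3 the value is 1/3 — not a tautology.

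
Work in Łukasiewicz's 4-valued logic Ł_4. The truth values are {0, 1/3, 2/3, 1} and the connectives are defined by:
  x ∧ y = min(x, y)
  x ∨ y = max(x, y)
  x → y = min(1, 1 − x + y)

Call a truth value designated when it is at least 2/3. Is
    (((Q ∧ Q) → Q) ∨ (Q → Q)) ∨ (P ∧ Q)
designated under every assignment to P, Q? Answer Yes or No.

Yes

P = 0, Q = 0 ↦ 1
P = 0, Q = 1/3 ↦ 1
P = 0, Q = 2/3 ↦ 1
P = 0, Q = 1 ↦ 1
P = 1/3, Q = 0 ↦ 1
P = 1/3, Q = 1/3 ↦ 1
P = 1/3, Q = 2/3 ↦ 1
P = 1/3, Q = 1 ↦ 1
P = 2/3, Q = 0 ↦ 1
P = 2/3, Q = 1/3 ↦ 1
P = 2/3, Q = 2/3 ↦ 1
P = 2/3, Q = 1 ↦ 1
P = 1, Q = 0 ↦ 1
P = 1, Q = 1/3 ↦ 1
P = 1, Q = 2/3 ↦ 1
P = 1, Q = 1 ↦ 1
Every assignment gives a value ≥ 2/3.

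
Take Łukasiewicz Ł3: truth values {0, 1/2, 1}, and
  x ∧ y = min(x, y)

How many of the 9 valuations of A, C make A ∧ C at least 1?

A = 0, C = 0 ↦ 0  <
A = 0, C = 1/2 ↦ 0  <
A = 0, C = 1 ↦ 0  <
A = 1/2, C = 0 ↦ 0  <
A = 1/2, C = 1/2 ↦ 1/2  <
A = 1/2, C = 1 ↦ 1/2  <
A = 1, C = 0 ↦ 0  <
A = 1, C = 1/2 ↦ 1/2  <
A = 1, C = 1 ↦ 1  ≥
So 1 of the 9 assignments meets the threshold.

1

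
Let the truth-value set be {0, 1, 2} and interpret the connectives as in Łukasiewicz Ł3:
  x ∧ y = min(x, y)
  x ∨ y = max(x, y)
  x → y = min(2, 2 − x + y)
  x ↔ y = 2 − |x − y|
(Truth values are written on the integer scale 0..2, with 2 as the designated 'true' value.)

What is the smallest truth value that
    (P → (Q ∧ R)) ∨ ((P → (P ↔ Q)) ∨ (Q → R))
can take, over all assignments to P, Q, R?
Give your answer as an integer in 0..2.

1

Take P = 2, Q = 1, R = 0:
Q ∧ R = 1 ∧ 0 = 0
P → (Q ∧ R) = 2 → 0 = 0
P ↔ Q = 2 ↔ 1 = 1
P → (P ↔ Q) = 2 → 1 = 1
Q → R = 1 → 0 = 1
(P → (P ↔ Q)) ∨ (Q → R) = 1 ∨ 1 = 1
(P → (Q ∧ R)) ∨ ((P → (P ↔ Q)) ∨ (Q → R)) = 0 ∨ 1 = 1
No assignment yields a value below 1, so this is the minimum.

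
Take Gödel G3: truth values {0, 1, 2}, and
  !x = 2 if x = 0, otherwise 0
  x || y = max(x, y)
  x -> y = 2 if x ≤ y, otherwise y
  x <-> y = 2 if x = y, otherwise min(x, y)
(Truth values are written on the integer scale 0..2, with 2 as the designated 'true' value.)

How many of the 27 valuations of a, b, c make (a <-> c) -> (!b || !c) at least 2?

value 2: 19 assignments (counts)
value 0: 8 assignments
So 19 of the 27 assignments meet the threshold.

19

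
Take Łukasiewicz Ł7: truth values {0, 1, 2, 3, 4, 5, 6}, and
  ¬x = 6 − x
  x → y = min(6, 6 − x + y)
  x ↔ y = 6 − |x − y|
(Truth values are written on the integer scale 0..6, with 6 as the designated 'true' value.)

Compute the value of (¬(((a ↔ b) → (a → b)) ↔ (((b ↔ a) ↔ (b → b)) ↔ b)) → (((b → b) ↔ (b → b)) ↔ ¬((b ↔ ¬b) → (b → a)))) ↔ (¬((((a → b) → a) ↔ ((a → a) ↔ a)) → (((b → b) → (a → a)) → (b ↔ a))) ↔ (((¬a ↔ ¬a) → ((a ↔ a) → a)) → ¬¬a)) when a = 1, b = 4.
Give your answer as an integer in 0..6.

3

a ↔ b = 1 ↔ 4 = 3
a → b = 1 → 4 = 6
(a ↔ b) → (a → b) = 3 → 6 = 6
b ↔ a = 4 ↔ 1 = 3
b → b = 4 → 4 = 6
(b ↔ a) ↔ (b → b) = 3 ↔ 6 = 3
((b ↔ a) ↔ (b → b)) ↔ b = 3 ↔ 4 = 5
((a ↔ b) → (a → b)) ↔ (((b ↔ a) ↔ (b → b)) ↔ b) = 6 ↔ 5 = 5
¬(((a ↔ b) → (a → b)) ↔ (((b ↔ a) ↔ (b → b)) ↔ b)) = ¬5 = 1
b → b = 4 → 4 = 6
b → b = 4 → 4 = 6
(b → b) ↔ (b → b) = 6 ↔ 6 = 6
¬b = ¬4 = 2
b ↔ ¬b = 4 ↔ 2 = 4
b → a = 4 → 1 = 3
(b ↔ ¬b) → (b → a) = 4 → 3 = 5
¬((b ↔ ¬b) → (b → a)) = ¬5 = 1
((b → b) ↔ (b → b)) ↔ ¬((b ↔ ¬b) → (b → a)) = 6 ↔ 1 = 1
¬(((a ↔ b) → (a → b)) ↔ (((b ↔ a) ↔ (b → b)) ↔ b)) → (((b → b) ↔ (b → b)) ↔ ¬((b ↔ ¬b) → (b → a))) = 1 → 1 = 6
a → b = 1 → 4 = 6
(a → b) → a = 6 → 1 = 1
a → a = 1 → 1 = 6
(a → a) ↔ a = 6 ↔ 1 = 1
((a → b) → a) ↔ ((a → a) ↔ a) = 1 ↔ 1 = 6
b → b = 4 → 4 = 6
a → a = 1 → 1 = 6
(b → b) → (a → a) = 6 → 6 = 6
b ↔ a = 4 ↔ 1 = 3
((b → b) → (a → a)) → (b ↔ a) = 6 → 3 = 3
(((a → b) → a) ↔ ((a → a) ↔ a)) → (((b → b) → (a → a)) → (b ↔ a)) = 6 → 3 = 3
¬((((a → b) → a) ↔ ((a → a) ↔ a)) → (((b → b) → (a → a)) → (b ↔ a))) = ¬3 = 3
¬a = ¬1 = 5
¬a = ¬1 = 5
¬a ↔ ¬a = 5 ↔ 5 = 6
a ↔ a = 1 ↔ 1 = 6
(a ↔ a) → a = 6 → 1 = 1
(¬a ↔ ¬a) → ((a ↔ a) → a) = 6 → 1 = 1
¬a = ¬1 = 5
¬¬a = ¬5 = 1
((¬a ↔ ¬a) → ((a ↔ a) → a)) → ¬¬a = 1 → 1 = 6
¬((((a → b) → a) ↔ ((a → a) ↔ a)) → (((b → b) → (a → a)) → (b ↔ a))) ↔ (((¬a ↔ ¬a) → ((a ↔ a) → a)) → ¬¬a) = 3 ↔ 6 = 3
(¬(((a ↔ b) → (a → b)) ↔ (((b ↔ a) ↔ (b → b)) ↔ b)) → (((b → b) ↔ (b → b)) ↔ ¬((b ↔ ¬b) → (b → a)))) ↔ (¬((((a → b) → a) ↔ ((a → a) ↔ a)) → (((b → b) → (a → a)) → (b ↔ a))) ↔ (((¬a ↔ ¬a) → ((a ↔ a) → a)) → ¬¬a)) = 6 ↔ 3 = 3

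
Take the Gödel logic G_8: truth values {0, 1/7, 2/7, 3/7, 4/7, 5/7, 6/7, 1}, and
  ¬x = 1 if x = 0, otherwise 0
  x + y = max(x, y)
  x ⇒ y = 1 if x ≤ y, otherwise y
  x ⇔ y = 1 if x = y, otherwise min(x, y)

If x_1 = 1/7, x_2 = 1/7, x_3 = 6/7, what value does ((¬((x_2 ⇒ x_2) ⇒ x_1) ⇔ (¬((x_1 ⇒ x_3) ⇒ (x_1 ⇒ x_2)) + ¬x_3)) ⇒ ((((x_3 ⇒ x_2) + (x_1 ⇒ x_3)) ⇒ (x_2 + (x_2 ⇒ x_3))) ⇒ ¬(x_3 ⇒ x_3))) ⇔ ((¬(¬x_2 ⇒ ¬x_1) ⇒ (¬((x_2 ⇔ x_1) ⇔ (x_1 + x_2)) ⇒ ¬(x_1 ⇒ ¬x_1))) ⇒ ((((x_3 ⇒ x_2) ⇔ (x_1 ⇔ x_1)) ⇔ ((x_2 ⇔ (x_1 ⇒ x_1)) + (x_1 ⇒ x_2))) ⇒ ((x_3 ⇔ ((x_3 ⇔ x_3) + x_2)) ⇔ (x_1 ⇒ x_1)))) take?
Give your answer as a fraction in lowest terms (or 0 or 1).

0

x_2 ⇒ x_2 = 1/7 ⇒ 1/7 = 1
(x_2 ⇒ x_2) ⇒ x_1 = 1 ⇒ 1/7 = 1/7
¬((x_2 ⇒ x_2) ⇒ x_1) = ¬1/7 = 0
x_1 ⇒ x_3 = 1/7 ⇒ 6/7 = 1
x_1 ⇒ x_2 = 1/7 ⇒ 1/7 = 1
(x_1 ⇒ x_3) ⇒ (x_1 ⇒ x_2) = 1 ⇒ 1 = 1
¬((x_1 ⇒ x_3) ⇒ (x_1 ⇒ x_2)) = ¬1 = 0
¬x_3 = ¬6/7 = 0
¬((x_1 ⇒ x_3) ⇒ (x_1 ⇒ x_2)) + ¬x_3 = 0 + 0 = 0
¬((x_2 ⇒ x_2) ⇒ x_1) ⇔ (¬((x_1 ⇒ x_3) ⇒ (x_1 ⇒ x_2)) + ¬x_3) = 0 ⇔ 0 = 1
x_3 ⇒ x_2 = 6/7 ⇒ 1/7 = 1/7
x_1 ⇒ x_3 = 1/7 ⇒ 6/7 = 1
(x_3 ⇒ x_2) + (x_1 ⇒ x_3) = 1/7 + 1 = 1
x_2 ⇒ x_3 = 1/7 ⇒ 6/7 = 1
x_2 + (x_2 ⇒ x_3) = 1/7 + 1 = 1
((x_3 ⇒ x_2) + (x_1 ⇒ x_3)) ⇒ (x_2 + (x_2 ⇒ x_3)) = 1 ⇒ 1 = 1
x_3 ⇒ x_3 = 6/7 ⇒ 6/7 = 1
¬(x_3 ⇒ x_3) = ¬1 = 0
(((x_3 ⇒ x_2) + (x_1 ⇒ x_3)) ⇒ (x_2 + (x_2 ⇒ x_3))) ⇒ ¬(x_3 ⇒ x_3) = 1 ⇒ 0 = 0
(¬((x_2 ⇒ x_2) ⇒ x_1) ⇔ (¬((x_1 ⇒ x_3) ⇒ (x_1 ⇒ x_2)) + ¬x_3)) ⇒ ((((x_3 ⇒ x_2) + (x_1 ⇒ x_3)) ⇒ (x_2 + (x_2 ⇒ x_3))) ⇒ ¬(x_3 ⇒ x_3)) = 1 ⇒ 0 = 0
¬x_2 = ¬1/7 = 0
¬x_1 = ¬1/7 = 0
¬x_2 ⇒ ¬x_1 = 0 ⇒ 0 = 1
¬(¬x_2 ⇒ ¬x_1) = ¬1 = 0
x_2 ⇔ x_1 = 1/7 ⇔ 1/7 = 1
x_1 + x_2 = 1/7 + 1/7 = 1/7
(x_2 ⇔ x_1) ⇔ (x_1 + x_2) = 1 ⇔ 1/7 = 1/7
¬((x_2 ⇔ x_1) ⇔ (x_1 + x_2)) = ¬1/7 = 0
¬x_1 = ¬1/7 = 0
x_1 ⇒ ¬x_1 = 1/7 ⇒ 0 = 0
¬(x_1 ⇒ ¬x_1) = ¬0 = 1
¬((x_2 ⇔ x_1) ⇔ (x_1 + x_2)) ⇒ ¬(x_1 ⇒ ¬x_1) = 0 ⇒ 1 = 1
¬(¬x_2 ⇒ ¬x_1) ⇒ (¬((x_2 ⇔ x_1) ⇔ (x_1 + x_2)) ⇒ ¬(x_1 ⇒ ¬x_1)) = 0 ⇒ 1 = 1
x_3 ⇒ x_2 = 6/7 ⇒ 1/7 = 1/7
x_1 ⇔ x_1 = 1/7 ⇔ 1/7 = 1
(x_3 ⇒ x_2) ⇔ (x_1 ⇔ x_1) = 1/7 ⇔ 1 = 1/7
x_1 ⇒ x_1 = 1/7 ⇒ 1/7 = 1
x_2 ⇔ (x_1 ⇒ x_1) = 1/7 ⇔ 1 = 1/7
x_1 ⇒ x_2 = 1/7 ⇒ 1/7 = 1
(x_2 ⇔ (x_1 ⇒ x_1)) + (x_1 ⇒ x_2) = 1/7 + 1 = 1
((x_3 ⇒ x_2) ⇔ (x_1 ⇔ x_1)) ⇔ ((x_2 ⇔ (x_1 ⇒ x_1)) + (x_1 ⇒ x_2)) = 1/7 ⇔ 1 = 1/7
x_3 ⇔ x_3 = 6/7 ⇔ 6/7 = 1
(x_3 ⇔ x_3) + x_2 = 1 + 1/7 = 1
x_3 ⇔ ((x_3 ⇔ x_3) + x_2) = 6/7 ⇔ 1 = 6/7
x_1 ⇒ x_1 = 1/7 ⇒ 1/7 = 1
(x_3 ⇔ ((x_3 ⇔ x_3) + x_2)) ⇔ (x_1 ⇒ x_1) = 6/7 ⇔ 1 = 6/7
(((x_3 ⇒ x_2) ⇔ (x_1 ⇔ x_1)) ⇔ ((x_2 ⇔ (x_1 ⇒ x_1)) + (x_1 ⇒ x_2))) ⇒ ((x_3 ⇔ ((x_3 ⇔ x_3) + x_2)) ⇔ (x_1 ⇒ x_1)) = 1/7 ⇒ 6/7 = 1
(¬(¬x_2 ⇒ ¬x_1) ⇒ (¬((x_2 ⇔ x_1) ⇔ (x_1 + x_2)) ⇒ ¬(x_1 ⇒ ¬x_1))) ⇒ ((((x_3 ⇒ x_2) ⇔ (x_1 ⇔ x_1)) ⇔ ((x_2 ⇔ (x_1 ⇒ x_1)) + (x_1 ⇒ x_2))) ⇒ ((x_3 ⇔ ((x_3 ⇔ x_3) + x_2)) ⇔ (x_1 ⇒ x_1))) = 1 ⇒ 1 = 1
((¬((x_2 ⇒ x_2) ⇒ x_1) ⇔ (¬((x_1 ⇒ x_3) ⇒ (x_1 ⇒ x_2)) + ¬x_3)) ⇒ ((((x_3 ⇒ x_2) + (x_1 ⇒ x_3)) ⇒ (x_2 + (x_2 ⇒ x_3))) ⇒ ¬(x_3 ⇒ x_3))) ⇔ ((¬(¬x_2 ⇒ ¬x_1) ⇒ (¬((x_2 ⇔ x_1) ⇔ (x_1 + x_2)) ⇒ ¬(x_1 ⇒ ¬x_1))) ⇒ ((((x_3 ⇒ x_2) ⇔ (x_1 ⇔ x_1)) ⇔ ((x_2 ⇔ (x_1 ⇒ x_1)) + (x_1 ⇒ x_2))) ⇒ ((x_3 ⇔ ((x_3 ⇔ x_3) + x_2)) ⇔ (x_1 ⇒ x_1)))) = 0 ⇔ 1 = 0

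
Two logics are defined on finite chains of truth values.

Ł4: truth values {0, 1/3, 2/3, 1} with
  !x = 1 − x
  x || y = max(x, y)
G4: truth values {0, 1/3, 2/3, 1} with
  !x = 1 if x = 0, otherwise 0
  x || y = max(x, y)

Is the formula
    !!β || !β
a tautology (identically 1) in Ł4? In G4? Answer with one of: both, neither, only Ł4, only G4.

only G4

In Ł4: at β = 1/3 the value is 2/3 — not a tautology.
In G4: every assignment gives 1 — tautology.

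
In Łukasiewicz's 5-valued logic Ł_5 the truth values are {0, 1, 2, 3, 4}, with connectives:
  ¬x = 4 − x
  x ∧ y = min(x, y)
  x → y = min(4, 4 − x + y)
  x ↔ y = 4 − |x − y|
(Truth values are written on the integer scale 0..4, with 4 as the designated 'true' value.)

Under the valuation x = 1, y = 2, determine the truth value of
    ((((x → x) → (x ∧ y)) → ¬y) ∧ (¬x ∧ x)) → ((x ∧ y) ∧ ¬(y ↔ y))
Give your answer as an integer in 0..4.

x → x = 1 → 1 = 4
x ∧ y = 1 ∧ 2 = 1
(x → x) → (x ∧ y) = 4 → 1 = 1
¬y = ¬2 = 2
((x → x) → (x ∧ y)) → ¬y = 1 → 2 = 4
¬x = ¬1 = 3
¬x ∧ x = 3 ∧ 1 = 1
(((x → x) → (x ∧ y)) → ¬y) ∧ (¬x ∧ x) = 4 ∧ 1 = 1
x ∧ y = 1 ∧ 2 = 1
y ↔ y = 2 ↔ 2 = 4
¬(y ↔ y) = ¬4 = 0
(x ∧ y) ∧ ¬(y ↔ y) = 1 ∧ 0 = 0
((((x → x) → (x ∧ y)) → ¬y) ∧ (¬x ∧ x)) → ((x ∧ y) ∧ ¬(y ↔ y)) = 1 → 0 = 3

3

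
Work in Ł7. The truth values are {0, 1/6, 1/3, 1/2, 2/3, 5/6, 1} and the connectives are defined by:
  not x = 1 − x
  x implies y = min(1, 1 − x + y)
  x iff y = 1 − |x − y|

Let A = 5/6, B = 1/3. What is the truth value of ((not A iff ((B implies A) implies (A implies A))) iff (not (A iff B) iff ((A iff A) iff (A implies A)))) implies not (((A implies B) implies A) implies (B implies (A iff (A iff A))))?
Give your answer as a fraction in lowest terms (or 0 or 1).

not A = not 5/6 = 1/6
B implies A = 1/3 implies 5/6 = 1
A implies A = 5/6 implies 5/6 = 1
(B implies A) implies (A implies A) = 1 implies 1 = 1
not A iff ((B implies A) implies (A implies A)) = 1/6 iff 1 = 1/6
A iff B = 5/6 iff 1/3 = 1/2
not (A iff B) = not 1/2 = 1/2
A iff A = 5/6 iff 5/6 = 1
A implies A = 5/6 implies 5/6 = 1
(A iff A) iff (A implies A) = 1 iff 1 = 1
not (A iff B) iff ((A iff A) iff (A implies A)) = 1/2 iff 1 = 1/2
(not A iff ((B implies A) implies (A implies A))) iff (not (A iff B) iff ((A iff A) iff (A implies A))) = 1/6 iff 1/2 = 2/3
A implies B = 5/6 implies 1/3 = 1/2
(A implies B) implies A = 1/2 implies 5/6 = 1
A iff A = 5/6 iff 5/6 = 1
A iff (A iff A) = 5/6 iff 1 = 5/6
B implies (A iff (A iff A)) = 1/3 implies 5/6 = 1
((A implies B) implies A) implies (B implies (A iff (A iff A))) = 1 implies 1 = 1
not (((A implies B) implies A) implies (B implies (A iff (A iff A)))) = not 1 = 0
((not A iff ((B implies A) implies (A implies A))) iff (not (A iff B) iff ((A iff A) iff (A implies A)))) implies not (((A implies B) implies A) implies (B implies (A iff (A iff A)))) = 2/3 implies 0 = 1/3

1/3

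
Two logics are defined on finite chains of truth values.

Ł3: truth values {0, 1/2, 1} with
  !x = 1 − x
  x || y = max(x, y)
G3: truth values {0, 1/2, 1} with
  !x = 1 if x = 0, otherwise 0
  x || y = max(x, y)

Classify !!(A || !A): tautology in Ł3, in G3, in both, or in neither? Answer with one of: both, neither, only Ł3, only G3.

only G3

In Ł3: at A = 1/2 the value is 1/2 — not a tautology.
In G3: every assignment gives 1 — tautology.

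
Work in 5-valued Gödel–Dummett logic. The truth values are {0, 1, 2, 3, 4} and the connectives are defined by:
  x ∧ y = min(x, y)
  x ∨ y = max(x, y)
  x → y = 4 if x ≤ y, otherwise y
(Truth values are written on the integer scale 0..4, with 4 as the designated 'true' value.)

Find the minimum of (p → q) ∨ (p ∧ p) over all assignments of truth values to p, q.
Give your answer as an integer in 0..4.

1

Take p = 1, q = 0:
p → q = 1 → 0 = 0
p ∧ p = 1 ∧ 1 = 1
(p → q) ∨ (p ∧ p) = 0 ∨ 1 = 1
No assignment yields a value below 1, so this is the minimum.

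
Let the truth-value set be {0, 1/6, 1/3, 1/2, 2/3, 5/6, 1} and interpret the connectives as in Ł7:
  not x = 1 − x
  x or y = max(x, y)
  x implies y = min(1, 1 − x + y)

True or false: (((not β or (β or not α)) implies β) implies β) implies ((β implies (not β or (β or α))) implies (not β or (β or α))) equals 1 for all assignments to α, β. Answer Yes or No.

Counterexample: take α = 0, β = 1/6.
not β = not 1/6 = 5/6
not α = not 0 = 1
β or not α = 1/6 or 1 = 1
not β or (β or not α) = 5/6 or 1 = 1
(not β or (β or not α)) implies β = 1 implies 1/6 = 1/6
((not β or (β or not α)) implies β) implies β = 1/6 implies 1/6 = 1
not β = not 1/6 = 5/6
β or α = 1/6 or 0 = 1/6
not β or (β or α) = 5/6 or 1/6 = 5/6
β implies (not β or (β or α)) = 1/6 implies 5/6 = 1
not β = not 1/6 = 5/6
β or α = 1/6 or 0 = 1/6
not β or (β or α) = 5/6 or 1/6 = 5/6
(β implies (not β or (β or α))) implies (not β or (β or α)) = 1 implies 5/6 = 5/6
(((not β or (β or not α)) implies β) implies β) implies ((β implies (not β or (β or α))) implies (not β or (β or α))) = 1 implies 5/6 = 5/6
This gives 5/6 ≠ 1.

No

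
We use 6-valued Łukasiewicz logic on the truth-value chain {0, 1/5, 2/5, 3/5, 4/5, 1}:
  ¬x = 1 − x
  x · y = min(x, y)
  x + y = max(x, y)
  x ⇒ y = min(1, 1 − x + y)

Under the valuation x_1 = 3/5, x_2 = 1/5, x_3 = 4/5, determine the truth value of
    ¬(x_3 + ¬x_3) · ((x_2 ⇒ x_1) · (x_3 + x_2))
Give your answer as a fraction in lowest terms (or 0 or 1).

1/5

¬x_3 = ¬4/5 = 1/5
x_3 + ¬x_3 = 4/5 + 1/5 = 4/5
¬(x_3 + ¬x_3) = ¬4/5 = 1/5
x_2 ⇒ x_1 = 1/5 ⇒ 3/5 = 1
x_3 + x_2 = 4/5 + 1/5 = 4/5
(x_2 ⇒ x_1) · (x_3 + x_2) = 1 · 4/5 = 4/5
¬(x_3 + ¬x_3) · ((x_2 ⇒ x_1) · (x_3 + x_2)) = 1/5 · 4/5 = 1/5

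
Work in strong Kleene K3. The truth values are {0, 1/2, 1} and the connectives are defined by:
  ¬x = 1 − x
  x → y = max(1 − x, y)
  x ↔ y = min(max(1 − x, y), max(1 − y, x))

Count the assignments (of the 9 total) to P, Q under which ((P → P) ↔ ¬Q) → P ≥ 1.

4

P = 0, Q = 0 ↦ 0  <
P = 0, Q = 1/2 ↦ 1/2  <
P = 0, Q = 1 ↦ 1  ≥
P = 1/2, Q = 0 ↦ 1/2  <
P = 1/2, Q = 1/2 ↦ 1/2  <
P = 1/2, Q = 1 ↦ 1/2  <
P = 1, Q = 0 ↦ 1  ≥
P = 1, Q = 1/2 ↦ 1  ≥
P = 1, Q = 1 ↦ 1  ≥
So 4 of the 9 assignments meet the threshold.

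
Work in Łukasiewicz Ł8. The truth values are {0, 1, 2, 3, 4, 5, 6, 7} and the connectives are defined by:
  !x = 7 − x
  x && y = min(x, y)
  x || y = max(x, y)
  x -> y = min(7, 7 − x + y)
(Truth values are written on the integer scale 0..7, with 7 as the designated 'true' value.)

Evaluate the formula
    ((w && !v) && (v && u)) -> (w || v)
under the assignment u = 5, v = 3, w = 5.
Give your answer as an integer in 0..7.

7

!v = !3 = 4
w && !v = 5 && 4 = 4
v && u = 3 && 5 = 3
(w && !v) && (v && u) = 4 && 3 = 3
w || v = 5 || 3 = 5
((w && !v) && (v && u)) -> (w || v) = 3 -> 5 = 7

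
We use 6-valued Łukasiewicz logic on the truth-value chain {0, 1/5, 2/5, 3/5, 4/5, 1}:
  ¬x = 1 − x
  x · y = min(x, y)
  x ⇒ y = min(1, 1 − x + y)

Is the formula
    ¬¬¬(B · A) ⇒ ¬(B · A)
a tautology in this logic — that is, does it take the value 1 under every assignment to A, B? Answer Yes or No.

Yes

At A = 3/5, B = 2/5, for instance:
B · A = 2/5 · 3/5 = 2/5
¬(B · A) = ¬2/5 = 3/5
¬¬(B · A) = ¬3/5 = 2/5
¬¬¬(B · A) = ¬2/5 = 3/5
¬¬¬(B · A) ⇒ ¬(B · A) = 3/5 ⇒ 3/5 = 1
and checking the remaining 35 assignments likewise gives ≥ 1 in every case.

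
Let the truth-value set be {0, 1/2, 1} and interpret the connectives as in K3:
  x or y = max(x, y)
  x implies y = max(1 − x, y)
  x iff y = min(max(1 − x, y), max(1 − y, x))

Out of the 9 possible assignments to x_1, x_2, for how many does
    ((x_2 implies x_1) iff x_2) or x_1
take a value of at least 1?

x_1 = 0, x_2 = 0 ↦ 0  <
x_1 = 0, x_2 = 1/2 ↦ 1/2  <
x_1 = 0, x_2 = 1 ↦ 0  <
x_1 = 1/2, x_2 = 0 ↦ 1/2  <
x_1 = 1/2, x_2 = 1/2 ↦ 1/2  <
x_1 = 1/2, x_2 = 1 ↦ 1/2  <
x_1 = 1, x_2 = 0 ↦ 1  ≥
x_1 = 1, x_2 = 1/2 ↦ 1  ≥
x_1 = 1, x_2 = 1 ↦ 1  ≥
So 3 of the 9 assignments meet the threshold.

3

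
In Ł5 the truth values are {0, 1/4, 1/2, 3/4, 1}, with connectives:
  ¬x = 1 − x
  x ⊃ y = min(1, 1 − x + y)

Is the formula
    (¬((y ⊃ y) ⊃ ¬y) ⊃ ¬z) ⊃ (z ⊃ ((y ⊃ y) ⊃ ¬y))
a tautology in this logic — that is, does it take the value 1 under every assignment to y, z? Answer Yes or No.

Yes

At y = 1/2, z = 3/4, for instance:
y ⊃ y = 1/2 ⊃ 1/2 = 1
¬y = ¬1/2 = 1/2
(y ⊃ y) ⊃ ¬y = 1 ⊃ 1/2 = 1/2
¬((y ⊃ y) ⊃ ¬y) = ¬1/2 = 1/2
¬z = ¬3/4 = 1/4
¬((y ⊃ y) ⊃ ¬y) ⊃ ¬z = 1/2 ⊃ 1/4 = 3/4
z ⊃ ((y ⊃ y) ⊃ ¬y) = 3/4 ⊃ 1/2 = 3/4
(¬((y ⊃ y) ⊃ ¬y) ⊃ ¬z) ⊃ (z ⊃ ((y ⊃ y) ⊃ ¬y)) = 3/4 ⊃ 3/4 = 1
and checking the remaining 24 assignments likewise gives ≥ 1 in every case.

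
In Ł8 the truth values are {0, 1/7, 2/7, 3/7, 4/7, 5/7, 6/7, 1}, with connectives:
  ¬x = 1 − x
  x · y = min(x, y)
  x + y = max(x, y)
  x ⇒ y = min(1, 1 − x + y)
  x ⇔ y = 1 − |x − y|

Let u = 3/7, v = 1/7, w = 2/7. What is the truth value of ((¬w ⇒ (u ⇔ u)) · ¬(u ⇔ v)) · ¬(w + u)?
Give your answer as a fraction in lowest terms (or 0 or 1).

¬w = ¬2/7 = 5/7
u ⇔ u = 3/7 ⇔ 3/7 = 1
¬w ⇒ (u ⇔ u) = 5/7 ⇒ 1 = 1
u ⇔ v = 3/7 ⇔ 1/7 = 5/7
¬(u ⇔ v) = ¬5/7 = 2/7
(¬w ⇒ (u ⇔ u)) · ¬(u ⇔ v) = 1 · 2/7 = 2/7
w + u = 2/7 + 3/7 = 3/7
¬(w + u) = ¬3/7 = 4/7
((¬w ⇒ (u ⇔ u)) · ¬(u ⇔ v)) · ¬(w + u) = 2/7 · 4/7 = 2/7

2/7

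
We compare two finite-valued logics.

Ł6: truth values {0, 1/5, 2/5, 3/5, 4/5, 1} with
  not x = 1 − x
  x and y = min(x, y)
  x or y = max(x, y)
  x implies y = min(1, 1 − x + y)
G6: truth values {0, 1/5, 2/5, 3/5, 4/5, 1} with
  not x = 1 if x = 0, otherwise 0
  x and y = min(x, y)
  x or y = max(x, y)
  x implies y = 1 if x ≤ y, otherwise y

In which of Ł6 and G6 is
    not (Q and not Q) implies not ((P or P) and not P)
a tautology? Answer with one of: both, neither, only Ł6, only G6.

only G6

In Ł6: at P = 1/5, Q = 0 the value is 4/5 — not a tautology.
In G6: every assignment gives 1 — tautology.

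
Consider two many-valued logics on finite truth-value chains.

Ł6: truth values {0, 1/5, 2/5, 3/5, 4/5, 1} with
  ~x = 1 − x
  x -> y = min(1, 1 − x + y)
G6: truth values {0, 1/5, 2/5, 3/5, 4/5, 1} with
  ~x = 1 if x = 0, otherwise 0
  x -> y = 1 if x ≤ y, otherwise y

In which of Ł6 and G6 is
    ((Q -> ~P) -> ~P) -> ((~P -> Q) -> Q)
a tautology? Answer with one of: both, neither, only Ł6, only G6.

only Ł6

In Ł6: every assignment gives 1 — tautology.
In G6: at P = 1/5, Q = 1/5 the value is 1/5 — not a tautology.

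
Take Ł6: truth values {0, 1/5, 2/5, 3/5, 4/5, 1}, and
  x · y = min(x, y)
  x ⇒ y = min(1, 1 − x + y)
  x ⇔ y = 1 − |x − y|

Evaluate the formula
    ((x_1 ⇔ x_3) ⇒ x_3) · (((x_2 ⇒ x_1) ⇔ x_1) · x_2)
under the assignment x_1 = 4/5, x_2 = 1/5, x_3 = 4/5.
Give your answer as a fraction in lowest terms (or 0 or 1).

1/5

x_1 ⇔ x_3 = 4/5 ⇔ 4/5 = 1
(x_1 ⇔ x_3) ⇒ x_3 = 1 ⇒ 4/5 = 4/5
x_2 ⇒ x_1 = 1/5 ⇒ 4/5 = 1
(x_2 ⇒ x_1) ⇔ x_1 = 1 ⇔ 4/5 = 4/5
((x_2 ⇒ x_1) ⇔ x_1) · x_2 = 4/5 · 1/5 = 1/5
((x_1 ⇔ x_3) ⇒ x_3) · (((x_2 ⇒ x_1) ⇔ x_1) · x_2) = 4/5 · 1/5 = 1/5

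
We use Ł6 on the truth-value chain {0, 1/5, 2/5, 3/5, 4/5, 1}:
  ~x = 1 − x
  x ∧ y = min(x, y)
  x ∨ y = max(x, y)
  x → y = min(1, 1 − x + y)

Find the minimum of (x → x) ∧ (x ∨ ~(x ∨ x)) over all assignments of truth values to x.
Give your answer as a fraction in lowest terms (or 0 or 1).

Take x = 2/5:
x → x = 2/5 → 2/5 = 1
x ∨ x = 2/5 ∨ 2/5 = 2/5
~(x ∨ x) = ~2/5 = 3/5
x ∨ ~(x ∨ x) = 2/5 ∨ 3/5 = 3/5
(x → x) ∧ (x ∨ ~(x ∨ x)) = 1 ∧ 3/5 = 3/5
No assignment yields a value below 3/5, so this is the minimum.

3/5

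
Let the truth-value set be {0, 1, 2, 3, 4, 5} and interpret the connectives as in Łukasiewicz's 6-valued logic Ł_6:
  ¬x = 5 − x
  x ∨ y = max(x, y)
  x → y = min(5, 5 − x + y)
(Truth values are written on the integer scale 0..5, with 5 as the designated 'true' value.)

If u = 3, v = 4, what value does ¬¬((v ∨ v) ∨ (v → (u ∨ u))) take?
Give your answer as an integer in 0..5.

v ∨ v = 4 ∨ 4 = 4
u ∨ u = 3 ∨ 3 = 3
v → (u ∨ u) = 4 → 3 = 4
(v ∨ v) ∨ (v → (u ∨ u)) = 4 ∨ 4 = 4
¬((v ∨ v) ∨ (v → (u ∨ u))) = ¬4 = 1
¬¬((v ∨ v) ∨ (v → (u ∨ u))) = ¬1 = 4

4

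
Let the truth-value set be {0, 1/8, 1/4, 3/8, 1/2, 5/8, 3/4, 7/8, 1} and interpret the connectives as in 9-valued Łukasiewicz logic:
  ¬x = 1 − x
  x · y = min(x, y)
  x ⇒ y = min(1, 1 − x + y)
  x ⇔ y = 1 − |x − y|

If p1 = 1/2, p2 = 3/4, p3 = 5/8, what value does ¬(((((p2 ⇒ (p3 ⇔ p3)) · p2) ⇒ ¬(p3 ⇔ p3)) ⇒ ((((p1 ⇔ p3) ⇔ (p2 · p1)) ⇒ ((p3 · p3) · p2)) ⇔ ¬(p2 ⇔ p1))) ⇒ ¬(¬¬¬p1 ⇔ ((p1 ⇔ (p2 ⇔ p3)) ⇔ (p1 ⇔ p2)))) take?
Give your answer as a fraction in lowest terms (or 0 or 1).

5/8

p3 ⇔ p3 = 5/8 ⇔ 5/8 = 1
p2 ⇒ (p3 ⇔ p3) = 3/4 ⇒ 1 = 1
(p2 ⇒ (p3 ⇔ p3)) · p2 = 1 · 3/4 = 3/4
p3 ⇔ p3 = 5/8 ⇔ 5/8 = 1
¬(p3 ⇔ p3) = ¬1 = 0
((p2 ⇒ (p3 ⇔ p3)) · p2) ⇒ ¬(p3 ⇔ p3) = 3/4 ⇒ 0 = 1/4
p1 ⇔ p3 = 1/2 ⇔ 5/8 = 7/8
p2 · p1 = 3/4 · 1/2 = 1/2
(p1 ⇔ p3) ⇔ (p2 · p1) = 7/8 ⇔ 1/2 = 5/8
p3 · p3 = 5/8 · 5/8 = 5/8
(p3 · p3) · p2 = 5/8 · 3/4 = 5/8
((p1 ⇔ p3) ⇔ (p2 · p1)) ⇒ ((p3 · p3) · p2) = 5/8 ⇒ 5/8 = 1
p2 ⇔ p1 = 3/4 ⇔ 1/2 = 3/4
¬(p2 ⇔ p1) = ¬3/4 = 1/4
(((p1 ⇔ p3) ⇔ (p2 · p1)) ⇒ ((p3 · p3) · p2)) ⇔ ¬(p2 ⇔ p1) = 1 ⇔ 1/4 = 1/4
(((p2 ⇒ (p3 ⇔ p3)) · p2) ⇒ ¬(p3 ⇔ p3)) ⇒ ((((p1 ⇔ p3) ⇔ (p2 · p1)) ⇒ ((p3 · p3) · p2)) ⇔ ¬(p2 ⇔ p1)) = 1/4 ⇒ 1/4 = 1
¬p1 = ¬1/2 = 1/2
¬¬p1 = ¬1/2 = 1/2
¬¬¬p1 = ¬1/2 = 1/2
p2 ⇔ p3 = 3/4 ⇔ 5/8 = 7/8
p1 ⇔ (p2 ⇔ p3) = 1/2 ⇔ 7/8 = 5/8
p1 ⇔ p2 = 1/2 ⇔ 3/4 = 3/4
(p1 ⇔ (p2 ⇔ p3)) ⇔ (p1 ⇔ p2) = 5/8 ⇔ 3/4 = 7/8
¬¬¬p1 ⇔ ((p1 ⇔ (p2 ⇔ p3)) ⇔ (p1 ⇔ p2)) = 1/2 ⇔ 7/8 = 5/8
¬(¬¬¬p1 ⇔ ((p1 ⇔ (p2 ⇔ p3)) ⇔ (p1 ⇔ p2))) = ¬5/8 = 3/8
((((p2 ⇒ (p3 ⇔ p3)) · p2) ⇒ ¬(p3 ⇔ p3)) ⇒ ((((p1 ⇔ p3) ⇔ (p2 · p1)) ⇒ ((p3 · p3) · p2)) ⇔ ¬(p2 ⇔ p1))) ⇒ ¬(¬¬¬p1 ⇔ ((p1 ⇔ (p2 ⇔ p3)) ⇔ (p1 ⇔ p2))) = 1 ⇒ 3/8 = 3/8
¬(((((p2 ⇒ (p3 ⇔ p3)) · p2) ⇒ ¬(p3 ⇔ p3)) ⇒ ((((p1 ⇔ p3) ⇔ (p2 · p1)) ⇒ ((p3 · p3) · p2)) ⇔ ¬(p2 ⇔ p1))) ⇒ ¬(¬¬¬p1 ⇔ ((p1 ⇔ (p2 ⇔ p3)) ⇔ (p1 ⇔ p2)))) = ¬3/8 = 5/8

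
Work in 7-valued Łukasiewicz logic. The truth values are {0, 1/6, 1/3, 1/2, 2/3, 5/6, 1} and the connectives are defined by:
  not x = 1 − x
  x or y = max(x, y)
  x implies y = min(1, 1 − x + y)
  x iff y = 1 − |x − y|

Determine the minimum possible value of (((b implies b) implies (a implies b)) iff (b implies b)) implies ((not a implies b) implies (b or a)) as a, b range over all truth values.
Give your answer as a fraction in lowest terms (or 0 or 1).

1/2

Take a = 1/2, b = 1/2:
b implies b = 1/2 implies 1/2 = 1
a implies b = 1/2 implies 1/2 = 1
(b implies b) implies (a implies b) = 1 implies 1 = 1
b implies b = 1/2 implies 1/2 = 1
((b implies b) implies (a implies b)) iff (b implies b) = 1 iff 1 = 1
not a = not 1/2 = 1/2
not a implies b = 1/2 implies 1/2 = 1
b or a = 1/2 or 1/2 = 1/2
(not a implies b) implies (b or a) = 1 implies 1/2 = 1/2
(((b implies b) implies (a implies b)) iff (b implies b)) implies ((not a implies b) implies (b or a)) = 1 implies 1/2 = 1/2
No assignment yields a value below 1/2, so this is the minimum.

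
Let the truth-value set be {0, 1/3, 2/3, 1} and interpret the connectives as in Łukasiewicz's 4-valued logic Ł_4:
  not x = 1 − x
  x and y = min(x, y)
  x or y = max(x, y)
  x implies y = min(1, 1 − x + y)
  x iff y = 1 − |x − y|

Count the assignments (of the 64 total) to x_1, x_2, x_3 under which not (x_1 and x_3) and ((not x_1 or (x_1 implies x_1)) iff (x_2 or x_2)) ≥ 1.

value 1: 7 assignments (counts)
value 2/3: 17 assignments
value 1/3: 21 assignments
value 0: 19 assignments
So 7 of the 64 assignments meet the threshold.

7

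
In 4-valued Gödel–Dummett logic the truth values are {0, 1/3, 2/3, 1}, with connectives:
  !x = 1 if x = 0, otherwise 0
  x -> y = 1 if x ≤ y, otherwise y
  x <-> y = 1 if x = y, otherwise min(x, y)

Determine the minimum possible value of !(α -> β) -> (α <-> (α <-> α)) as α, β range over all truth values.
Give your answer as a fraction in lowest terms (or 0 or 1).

Take α = 1/3, β = 0:
α -> β = 1/3 -> 0 = 0
!(α -> β) = !0 = 1
α <-> α = 1/3 <-> 1/3 = 1
α <-> (α <-> α) = 1/3 <-> 1 = 1/3
!(α -> β) -> (α <-> (α <-> α)) = 1 -> 1/3 = 1/3
No assignment yields a value below 1/3, so this is the minimum.

1/3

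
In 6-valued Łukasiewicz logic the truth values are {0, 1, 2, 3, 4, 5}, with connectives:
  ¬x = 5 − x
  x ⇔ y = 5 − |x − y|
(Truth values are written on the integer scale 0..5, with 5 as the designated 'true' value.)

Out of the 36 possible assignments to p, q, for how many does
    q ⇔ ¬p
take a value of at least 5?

6

value 5: 6 assignments (counts)
value 4: 10 assignments
value 3: 8 assignments
value 2: 6 assignments
value 1: 4 assignments
value 0: 2 assignments
So 6 of the 36 assignments meet the threshold.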